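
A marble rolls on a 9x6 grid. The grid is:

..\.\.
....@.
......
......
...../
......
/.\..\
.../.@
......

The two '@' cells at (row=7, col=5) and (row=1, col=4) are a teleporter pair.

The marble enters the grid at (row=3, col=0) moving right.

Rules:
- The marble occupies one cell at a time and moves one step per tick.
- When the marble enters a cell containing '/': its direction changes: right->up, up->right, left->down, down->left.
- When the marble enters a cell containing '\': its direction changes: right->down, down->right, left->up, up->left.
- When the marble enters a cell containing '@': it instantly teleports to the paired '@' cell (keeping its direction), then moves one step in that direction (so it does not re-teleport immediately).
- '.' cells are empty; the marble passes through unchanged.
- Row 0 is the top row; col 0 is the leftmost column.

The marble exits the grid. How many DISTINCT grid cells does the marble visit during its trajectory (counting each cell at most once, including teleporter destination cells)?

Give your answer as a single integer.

Answer: 6

Derivation:
Step 1: enter (3,0), '.' pass, move right to (3,1)
Step 2: enter (3,1), '.' pass, move right to (3,2)
Step 3: enter (3,2), '.' pass, move right to (3,3)
Step 4: enter (3,3), '.' pass, move right to (3,4)
Step 5: enter (3,4), '.' pass, move right to (3,5)
Step 6: enter (3,5), '.' pass, move right to (3,6)
Step 7: at (3,6) — EXIT via right edge, pos 3
Distinct cells visited: 6 (path length 6)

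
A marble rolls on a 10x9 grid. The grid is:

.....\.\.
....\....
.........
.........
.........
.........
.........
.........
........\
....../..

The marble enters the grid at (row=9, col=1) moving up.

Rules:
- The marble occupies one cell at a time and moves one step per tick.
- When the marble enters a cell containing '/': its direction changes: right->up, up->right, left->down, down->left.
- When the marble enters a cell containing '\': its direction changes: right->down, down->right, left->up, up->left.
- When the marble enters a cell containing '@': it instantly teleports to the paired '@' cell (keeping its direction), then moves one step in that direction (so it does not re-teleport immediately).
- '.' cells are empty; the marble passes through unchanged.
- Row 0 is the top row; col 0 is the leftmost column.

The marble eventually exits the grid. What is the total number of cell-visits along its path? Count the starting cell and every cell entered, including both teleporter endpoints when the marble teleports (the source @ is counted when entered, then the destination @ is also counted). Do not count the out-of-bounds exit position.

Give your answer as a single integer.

Step 1: enter (9,1), '.' pass, move up to (8,1)
Step 2: enter (8,1), '.' pass, move up to (7,1)
Step 3: enter (7,1), '.' pass, move up to (6,1)
Step 4: enter (6,1), '.' pass, move up to (5,1)
Step 5: enter (5,1), '.' pass, move up to (4,1)
Step 6: enter (4,1), '.' pass, move up to (3,1)
Step 7: enter (3,1), '.' pass, move up to (2,1)
Step 8: enter (2,1), '.' pass, move up to (1,1)
Step 9: enter (1,1), '.' pass, move up to (0,1)
Step 10: enter (0,1), '.' pass, move up to (-1,1)
Step 11: at (-1,1) — EXIT via top edge, pos 1
Path length (cell visits): 10

Answer: 10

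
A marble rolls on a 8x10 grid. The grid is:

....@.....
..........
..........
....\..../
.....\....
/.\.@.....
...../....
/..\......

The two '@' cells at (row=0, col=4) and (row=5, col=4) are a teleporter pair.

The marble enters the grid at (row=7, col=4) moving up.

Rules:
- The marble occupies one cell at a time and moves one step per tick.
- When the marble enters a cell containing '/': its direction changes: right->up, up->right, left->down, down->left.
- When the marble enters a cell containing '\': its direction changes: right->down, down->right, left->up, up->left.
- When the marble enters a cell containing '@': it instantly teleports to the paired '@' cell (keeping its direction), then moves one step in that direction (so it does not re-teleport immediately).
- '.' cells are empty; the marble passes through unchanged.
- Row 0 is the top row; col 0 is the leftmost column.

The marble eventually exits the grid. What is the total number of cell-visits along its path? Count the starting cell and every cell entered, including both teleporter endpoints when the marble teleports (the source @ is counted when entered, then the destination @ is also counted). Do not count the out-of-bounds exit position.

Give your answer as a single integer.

Answer: 4

Derivation:
Step 1: enter (7,4), '.' pass, move up to (6,4)
Step 2: enter (6,4), '.' pass, move up to (5,4)
Step 3: enter (5,4), '@' teleport (5,4)->(0,4), also enter (0,4), move up to (-1,4)
Step 4: at (-1,4) — EXIT via top edge, pos 4
Path length (cell visits): 4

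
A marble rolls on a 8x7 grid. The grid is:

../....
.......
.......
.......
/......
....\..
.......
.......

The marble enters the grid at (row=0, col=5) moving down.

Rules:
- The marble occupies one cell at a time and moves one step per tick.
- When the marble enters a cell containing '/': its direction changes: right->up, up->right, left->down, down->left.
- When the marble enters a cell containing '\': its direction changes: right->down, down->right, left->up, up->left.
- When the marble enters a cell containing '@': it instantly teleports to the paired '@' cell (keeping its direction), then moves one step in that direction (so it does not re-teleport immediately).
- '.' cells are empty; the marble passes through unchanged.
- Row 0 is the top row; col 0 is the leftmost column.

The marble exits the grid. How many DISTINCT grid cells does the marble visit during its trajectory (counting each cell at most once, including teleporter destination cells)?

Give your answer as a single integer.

Step 1: enter (0,5), '.' pass, move down to (1,5)
Step 2: enter (1,5), '.' pass, move down to (2,5)
Step 3: enter (2,5), '.' pass, move down to (3,5)
Step 4: enter (3,5), '.' pass, move down to (4,5)
Step 5: enter (4,5), '.' pass, move down to (5,5)
Step 6: enter (5,5), '.' pass, move down to (6,5)
Step 7: enter (6,5), '.' pass, move down to (7,5)
Step 8: enter (7,5), '.' pass, move down to (8,5)
Step 9: at (8,5) — EXIT via bottom edge, pos 5
Distinct cells visited: 8 (path length 8)

Answer: 8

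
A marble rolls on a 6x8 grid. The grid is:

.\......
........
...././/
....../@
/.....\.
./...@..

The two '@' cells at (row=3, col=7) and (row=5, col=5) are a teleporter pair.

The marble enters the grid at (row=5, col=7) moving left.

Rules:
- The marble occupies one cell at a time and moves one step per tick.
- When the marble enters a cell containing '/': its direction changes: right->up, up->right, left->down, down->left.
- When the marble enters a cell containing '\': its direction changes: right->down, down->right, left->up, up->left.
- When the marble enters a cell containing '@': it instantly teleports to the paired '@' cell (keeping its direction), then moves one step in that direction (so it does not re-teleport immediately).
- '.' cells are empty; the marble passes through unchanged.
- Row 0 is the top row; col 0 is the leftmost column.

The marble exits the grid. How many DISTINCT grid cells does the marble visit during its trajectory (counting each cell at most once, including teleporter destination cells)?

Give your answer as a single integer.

Answer: 7

Derivation:
Step 1: enter (5,7), '.' pass, move left to (5,6)
Step 2: enter (5,6), '.' pass, move left to (5,5)
Step 3: enter (5,5), '@' teleport (5,5)->(3,7), also enter (3,7), move left to (3,6)
Step 4: enter (3,6), '/' deflects left->down, move down to (4,6)
Step 5: enter (4,6), '\' deflects down->right, move right to (4,7)
Step 6: enter (4,7), '.' pass, move right to (4,8)
Step 7: at (4,8) — EXIT via right edge, pos 4
Distinct cells visited: 7 (path length 7)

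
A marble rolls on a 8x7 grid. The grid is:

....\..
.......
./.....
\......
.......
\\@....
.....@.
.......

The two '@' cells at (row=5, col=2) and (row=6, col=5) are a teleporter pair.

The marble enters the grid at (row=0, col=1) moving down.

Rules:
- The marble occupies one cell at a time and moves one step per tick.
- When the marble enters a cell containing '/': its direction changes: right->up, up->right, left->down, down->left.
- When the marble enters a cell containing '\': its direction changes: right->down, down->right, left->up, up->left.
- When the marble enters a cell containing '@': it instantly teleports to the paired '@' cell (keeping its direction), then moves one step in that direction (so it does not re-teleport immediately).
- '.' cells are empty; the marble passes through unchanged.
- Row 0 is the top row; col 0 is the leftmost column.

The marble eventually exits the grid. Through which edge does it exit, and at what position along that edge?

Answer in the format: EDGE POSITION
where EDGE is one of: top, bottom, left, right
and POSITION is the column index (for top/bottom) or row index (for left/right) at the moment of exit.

Answer: left 2

Derivation:
Step 1: enter (0,1), '.' pass, move down to (1,1)
Step 2: enter (1,1), '.' pass, move down to (2,1)
Step 3: enter (2,1), '/' deflects down->left, move left to (2,0)
Step 4: enter (2,0), '.' pass, move left to (2,-1)
Step 5: at (2,-1) — EXIT via left edge, pos 2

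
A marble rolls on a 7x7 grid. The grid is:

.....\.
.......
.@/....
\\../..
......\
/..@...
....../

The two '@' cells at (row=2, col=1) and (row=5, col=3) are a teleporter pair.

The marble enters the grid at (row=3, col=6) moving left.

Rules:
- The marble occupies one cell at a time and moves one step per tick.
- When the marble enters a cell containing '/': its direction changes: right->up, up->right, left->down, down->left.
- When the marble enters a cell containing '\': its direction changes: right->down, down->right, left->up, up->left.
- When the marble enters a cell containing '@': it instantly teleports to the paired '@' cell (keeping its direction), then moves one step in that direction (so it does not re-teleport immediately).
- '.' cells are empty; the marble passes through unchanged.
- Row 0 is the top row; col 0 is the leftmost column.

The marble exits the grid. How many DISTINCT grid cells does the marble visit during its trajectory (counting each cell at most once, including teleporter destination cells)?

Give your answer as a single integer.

Step 1: enter (3,6), '.' pass, move left to (3,5)
Step 2: enter (3,5), '.' pass, move left to (3,4)
Step 3: enter (3,4), '/' deflects left->down, move down to (4,4)
Step 4: enter (4,4), '.' pass, move down to (5,4)
Step 5: enter (5,4), '.' pass, move down to (6,4)
Step 6: enter (6,4), '.' pass, move down to (7,4)
Step 7: at (7,4) — EXIT via bottom edge, pos 4
Distinct cells visited: 6 (path length 6)

Answer: 6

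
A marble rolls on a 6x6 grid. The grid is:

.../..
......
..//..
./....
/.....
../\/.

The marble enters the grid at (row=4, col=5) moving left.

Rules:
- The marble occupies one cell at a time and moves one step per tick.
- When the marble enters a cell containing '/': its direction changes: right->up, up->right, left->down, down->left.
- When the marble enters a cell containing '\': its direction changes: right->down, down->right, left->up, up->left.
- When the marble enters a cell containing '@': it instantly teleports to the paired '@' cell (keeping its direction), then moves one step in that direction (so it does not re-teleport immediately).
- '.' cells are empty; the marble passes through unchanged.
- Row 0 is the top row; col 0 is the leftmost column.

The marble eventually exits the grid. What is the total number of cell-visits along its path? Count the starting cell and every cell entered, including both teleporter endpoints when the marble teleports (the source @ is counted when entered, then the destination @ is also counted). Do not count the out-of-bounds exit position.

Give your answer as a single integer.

Answer: 7

Derivation:
Step 1: enter (4,5), '.' pass, move left to (4,4)
Step 2: enter (4,4), '.' pass, move left to (4,3)
Step 3: enter (4,3), '.' pass, move left to (4,2)
Step 4: enter (4,2), '.' pass, move left to (4,1)
Step 5: enter (4,1), '.' pass, move left to (4,0)
Step 6: enter (4,0), '/' deflects left->down, move down to (5,0)
Step 7: enter (5,0), '.' pass, move down to (6,0)
Step 8: at (6,0) — EXIT via bottom edge, pos 0
Path length (cell visits): 7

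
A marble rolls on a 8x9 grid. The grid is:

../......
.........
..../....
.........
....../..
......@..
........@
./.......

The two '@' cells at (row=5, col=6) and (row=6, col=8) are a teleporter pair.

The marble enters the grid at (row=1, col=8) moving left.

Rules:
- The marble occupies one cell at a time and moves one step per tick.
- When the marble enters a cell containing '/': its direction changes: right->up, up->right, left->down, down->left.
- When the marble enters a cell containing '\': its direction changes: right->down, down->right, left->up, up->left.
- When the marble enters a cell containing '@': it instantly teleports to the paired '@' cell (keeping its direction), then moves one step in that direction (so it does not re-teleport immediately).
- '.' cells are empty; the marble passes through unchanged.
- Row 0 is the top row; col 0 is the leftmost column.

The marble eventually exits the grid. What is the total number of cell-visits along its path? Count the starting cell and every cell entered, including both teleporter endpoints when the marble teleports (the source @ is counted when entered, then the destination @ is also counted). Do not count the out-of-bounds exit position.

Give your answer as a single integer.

Answer: 9

Derivation:
Step 1: enter (1,8), '.' pass, move left to (1,7)
Step 2: enter (1,7), '.' pass, move left to (1,6)
Step 3: enter (1,6), '.' pass, move left to (1,5)
Step 4: enter (1,5), '.' pass, move left to (1,4)
Step 5: enter (1,4), '.' pass, move left to (1,3)
Step 6: enter (1,3), '.' pass, move left to (1,2)
Step 7: enter (1,2), '.' pass, move left to (1,1)
Step 8: enter (1,1), '.' pass, move left to (1,0)
Step 9: enter (1,0), '.' pass, move left to (1,-1)
Step 10: at (1,-1) — EXIT via left edge, pos 1
Path length (cell visits): 9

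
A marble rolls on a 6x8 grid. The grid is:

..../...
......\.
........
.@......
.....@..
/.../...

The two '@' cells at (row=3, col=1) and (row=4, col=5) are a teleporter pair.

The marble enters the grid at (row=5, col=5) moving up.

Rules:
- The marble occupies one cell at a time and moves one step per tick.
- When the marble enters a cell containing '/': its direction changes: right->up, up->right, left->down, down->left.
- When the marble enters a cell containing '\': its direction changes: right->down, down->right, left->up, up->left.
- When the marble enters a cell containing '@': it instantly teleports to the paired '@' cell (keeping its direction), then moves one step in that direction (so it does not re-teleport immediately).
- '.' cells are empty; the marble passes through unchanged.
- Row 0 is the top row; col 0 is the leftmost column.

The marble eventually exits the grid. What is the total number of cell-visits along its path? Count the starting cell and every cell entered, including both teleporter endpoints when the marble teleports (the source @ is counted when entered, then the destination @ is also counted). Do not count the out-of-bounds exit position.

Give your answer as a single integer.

Answer: 6

Derivation:
Step 1: enter (5,5), '.' pass, move up to (4,5)
Step 2: enter (4,5), '@' teleport (4,5)->(3,1), also enter (3,1), move up to (2,1)
Step 3: enter (2,1), '.' pass, move up to (1,1)
Step 4: enter (1,1), '.' pass, move up to (0,1)
Step 5: enter (0,1), '.' pass, move up to (-1,1)
Step 6: at (-1,1) — EXIT via top edge, pos 1
Path length (cell visits): 6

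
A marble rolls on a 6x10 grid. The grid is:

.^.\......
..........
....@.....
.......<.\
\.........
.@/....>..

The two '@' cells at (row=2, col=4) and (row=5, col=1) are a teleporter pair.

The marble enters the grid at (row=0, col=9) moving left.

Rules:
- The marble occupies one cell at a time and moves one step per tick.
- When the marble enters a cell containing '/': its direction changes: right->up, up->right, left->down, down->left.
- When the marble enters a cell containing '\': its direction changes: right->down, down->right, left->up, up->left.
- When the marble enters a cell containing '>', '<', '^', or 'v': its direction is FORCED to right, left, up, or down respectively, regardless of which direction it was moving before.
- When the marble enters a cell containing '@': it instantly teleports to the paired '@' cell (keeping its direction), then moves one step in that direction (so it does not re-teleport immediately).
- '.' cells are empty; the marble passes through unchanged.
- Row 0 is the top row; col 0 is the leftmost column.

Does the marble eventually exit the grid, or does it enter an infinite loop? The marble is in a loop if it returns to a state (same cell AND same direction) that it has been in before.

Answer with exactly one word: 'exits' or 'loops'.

Step 1: enter (0,9), '.' pass, move left to (0,8)
Step 2: enter (0,8), '.' pass, move left to (0,7)
Step 3: enter (0,7), '.' pass, move left to (0,6)
Step 4: enter (0,6), '.' pass, move left to (0,5)
Step 5: enter (0,5), '.' pass, move left to (0,4)
Step 6: enter (0,4), '.' pass, move left to (0,3)
Step 7: enter (0,3), '\' deflects left->up, move up to (-1,3)
Step 8: at (-1,3) — EXIT via top edge, pos 3

Answer: exits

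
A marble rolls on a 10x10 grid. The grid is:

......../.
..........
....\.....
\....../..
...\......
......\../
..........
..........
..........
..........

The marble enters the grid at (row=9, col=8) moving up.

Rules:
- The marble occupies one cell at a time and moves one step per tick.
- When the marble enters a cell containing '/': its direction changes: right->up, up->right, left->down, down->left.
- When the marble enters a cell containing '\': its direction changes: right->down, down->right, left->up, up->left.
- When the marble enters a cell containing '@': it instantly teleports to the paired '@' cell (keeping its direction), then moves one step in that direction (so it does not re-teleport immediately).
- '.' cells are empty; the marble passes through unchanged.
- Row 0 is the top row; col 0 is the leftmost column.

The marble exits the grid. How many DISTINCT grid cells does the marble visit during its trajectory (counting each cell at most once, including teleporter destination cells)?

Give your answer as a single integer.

Step 1: enter (9,8), '.' pass, move up to (8,8)
Step 2: enter (8,8), '.' pass, move up to (7,8)
Step 3: enter (7,8), '.' pass, move up to (6,8)
Step 4: enter (6,8), '.' pass, move up to (5,8)
Step 5: enter (5,8), '.' pass, move up to (4,8)
Step 6: enter (4,8), '.' pass, move up to (3,8)
Step 7: enter (3,8), '.' pass, move up to (2,8)
Step 8: enter (2,8), '.' pass, move up to (1,8)
Step 9: enter (1,8), '.' pass, move up to (0,8)
Step 10: enter (0,8), '/' deflects up->right, move right to (0,9)
Step 11: enter (0,9), '.' pass, move right to (0,10)
Step 12: at (0,10) — EXIT via right edge, pos 0
Distinct cells visited: 11 (path length 11)

Answer: 11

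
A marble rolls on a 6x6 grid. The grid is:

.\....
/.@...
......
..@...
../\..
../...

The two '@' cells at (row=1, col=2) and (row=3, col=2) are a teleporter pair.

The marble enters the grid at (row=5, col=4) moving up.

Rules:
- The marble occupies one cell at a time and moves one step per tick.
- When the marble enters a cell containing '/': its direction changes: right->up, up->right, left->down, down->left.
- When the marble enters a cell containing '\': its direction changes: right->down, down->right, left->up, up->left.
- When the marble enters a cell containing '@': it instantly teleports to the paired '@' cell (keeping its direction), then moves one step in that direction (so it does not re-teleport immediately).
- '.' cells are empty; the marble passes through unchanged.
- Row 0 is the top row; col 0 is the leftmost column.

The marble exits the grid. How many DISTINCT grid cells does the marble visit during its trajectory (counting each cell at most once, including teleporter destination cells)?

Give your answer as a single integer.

Step 1: enter (5,4), '.' pass, move up to (4,4)
Step 2: enter (4,4), '.' pass, move up to (3,4)
Step 3: enter (3,4), '.' pass, move up to (2,4)
Step 4: enter (2,4), '.' pass, move up to (1,4)
Step 5: enter (1,4), '.' pass, move up to (0,4)
Step 6: enter (0,4), '.' pass, move up to (-1,4)
Step 7: at (-1,4) — EXIT via top edge, pos 4
Distinct cells visited: 6 (path length 6)

Answer: 6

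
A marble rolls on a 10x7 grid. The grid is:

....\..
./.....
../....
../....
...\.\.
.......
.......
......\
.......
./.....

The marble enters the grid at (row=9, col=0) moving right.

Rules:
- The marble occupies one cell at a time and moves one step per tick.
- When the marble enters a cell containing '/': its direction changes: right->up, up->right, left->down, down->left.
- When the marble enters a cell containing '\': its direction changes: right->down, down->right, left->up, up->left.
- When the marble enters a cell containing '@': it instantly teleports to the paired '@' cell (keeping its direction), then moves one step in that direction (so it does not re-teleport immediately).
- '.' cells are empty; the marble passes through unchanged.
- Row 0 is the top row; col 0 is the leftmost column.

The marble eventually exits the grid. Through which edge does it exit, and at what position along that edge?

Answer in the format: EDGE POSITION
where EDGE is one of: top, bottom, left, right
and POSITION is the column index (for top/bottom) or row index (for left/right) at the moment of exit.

Step 1: enter (9,0), '.' pass, move right to (9,1)
Step 2: enter (9,1), '/' deflects right->up, move up to (8,1)
Step 3: enter (8,1), '.' pass, move up to (7,1)
Step 4: enter (7,1), '.' pass, move up to (6,1)
Step 5: enter (6,1), '.' pass, move up to (5,1)
Step 6: enter (5,1), '.' pass, move up to (4,1)
Step 7: enter (4,1), '.' pass, move up to (3,1)
Step 8: enter (3,1), '.' pass, move up to (2,1)
Step 9: enter (2,1), '.' pass, move up to (1,1)
Step 10: enter (1,1), '/' deflects up->right, move right to (1,2)
Step 11: enter (1,2), '.' pass, move right to (1,3)
Step 12: enter (1,3), '.' pass, move right to (1,4)
Step 13: enter (1,4), '.' pass, move right to (1,5)
Step 14: enter (1,5), '.' pass, move right to (1,6)
Step 15: enter (1,6), '.' pass, move right to (1,7)
Step 16: at (1,7) — EXIT via right edge, pos 1

Answer: right 1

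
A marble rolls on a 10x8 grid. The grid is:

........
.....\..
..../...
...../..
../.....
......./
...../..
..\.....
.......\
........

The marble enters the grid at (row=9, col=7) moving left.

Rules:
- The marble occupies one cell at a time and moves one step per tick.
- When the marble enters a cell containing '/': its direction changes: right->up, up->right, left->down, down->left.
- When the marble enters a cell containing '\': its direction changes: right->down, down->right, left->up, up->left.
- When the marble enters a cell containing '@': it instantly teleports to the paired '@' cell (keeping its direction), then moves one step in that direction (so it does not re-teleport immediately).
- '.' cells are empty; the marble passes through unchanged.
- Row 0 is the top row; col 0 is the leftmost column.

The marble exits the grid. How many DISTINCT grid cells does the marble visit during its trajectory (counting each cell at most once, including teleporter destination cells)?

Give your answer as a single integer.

Answer: 8

Derivation:
Step 1: enter (9,7), '.' pass, move left to (9,6)
Step 2: enter (9,6), '.' pass, move left to (9,5)
Step 3: enter (9,5), '.' pass, move left to (9,4)
Step 4: enter (9,4), '.' pass, move left to (9,3)
Step 5: enter (9,3), '.' pass, move left to (9,2)
Step 6: enter (9,2), '.' pass, move left to (9,1)
Step 7: enter (9,1), '.' pass, move left to (9,0)
Step 8: enter (9,0), '.' pass, move left to (9,-1)
Step 9: at (9,-1) — EXIT via left edge, pos 9
Distinct cells visited: 8 (path length 8)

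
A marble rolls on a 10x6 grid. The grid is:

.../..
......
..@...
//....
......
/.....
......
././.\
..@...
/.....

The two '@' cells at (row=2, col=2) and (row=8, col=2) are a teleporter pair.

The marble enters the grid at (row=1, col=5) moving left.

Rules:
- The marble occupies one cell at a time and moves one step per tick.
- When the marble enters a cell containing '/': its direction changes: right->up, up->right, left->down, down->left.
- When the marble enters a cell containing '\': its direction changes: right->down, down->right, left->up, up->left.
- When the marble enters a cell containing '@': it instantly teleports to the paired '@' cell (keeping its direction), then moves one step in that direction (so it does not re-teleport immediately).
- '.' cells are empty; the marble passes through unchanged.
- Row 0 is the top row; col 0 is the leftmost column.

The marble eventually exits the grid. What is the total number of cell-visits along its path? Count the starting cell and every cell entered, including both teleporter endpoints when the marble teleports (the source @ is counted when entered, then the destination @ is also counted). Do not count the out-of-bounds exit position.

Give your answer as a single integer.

Answer: 6

Derivation:
Step 1: enter (1,5), '.' pass, move left to (1,4)
Step 2: enter (1,4), '.' pass, move left to (1,3)
Step 3: enter (1,3), '.' pass, move left to (1,2)
Step 4: enter (1,2), '.' pass, move left to (1,1)
Step 5: enter (1,1), '.' pass, move left to (1,0)
Step 6: enter (1,0), '.' pass, move left to (1,-1)
Step 7: at (1,-1) — EXIT via left edge, pos 1
Path length (cell visits): 6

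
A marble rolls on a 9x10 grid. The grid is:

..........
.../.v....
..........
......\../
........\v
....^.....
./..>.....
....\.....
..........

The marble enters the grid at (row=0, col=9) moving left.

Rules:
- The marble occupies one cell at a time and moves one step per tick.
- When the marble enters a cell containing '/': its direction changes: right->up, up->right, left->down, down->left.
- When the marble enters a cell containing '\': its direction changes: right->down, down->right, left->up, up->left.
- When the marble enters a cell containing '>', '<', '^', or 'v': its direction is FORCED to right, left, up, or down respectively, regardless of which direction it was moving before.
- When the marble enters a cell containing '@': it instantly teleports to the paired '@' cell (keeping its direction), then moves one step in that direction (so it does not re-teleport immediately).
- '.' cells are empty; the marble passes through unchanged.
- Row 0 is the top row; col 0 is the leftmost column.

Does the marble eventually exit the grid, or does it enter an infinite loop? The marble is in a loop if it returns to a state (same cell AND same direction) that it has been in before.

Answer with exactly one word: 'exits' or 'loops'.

Step 1: enter (0,9), '.' pass, move left to (0,8)
Step 2: enter (0,8), '.' pass, move left to (0,7)
Step 3: enter (0,7), '.' pass, move left to (0,6)
Step 4: enter (0,6), '.' pass, move left to (0,5)
Step 5: enter (0,5), '.' pass, move left to (0,4)
Step 6: enter (0,4), '.' pass, move left to (0,3)
Step 7: enter (0,3), '.' pass, move left to (0,2)
Step 8: enter (0,2), '.' pass, move left to (0,1)
Step 9: enter (0,1), '.' pass, move left to (0,0)
Step 10: enter (0,0), '.' pass, move left to (0,-1)
Step 11: at (0,-1) — EXIT via left edge, pos 0

Answer: exits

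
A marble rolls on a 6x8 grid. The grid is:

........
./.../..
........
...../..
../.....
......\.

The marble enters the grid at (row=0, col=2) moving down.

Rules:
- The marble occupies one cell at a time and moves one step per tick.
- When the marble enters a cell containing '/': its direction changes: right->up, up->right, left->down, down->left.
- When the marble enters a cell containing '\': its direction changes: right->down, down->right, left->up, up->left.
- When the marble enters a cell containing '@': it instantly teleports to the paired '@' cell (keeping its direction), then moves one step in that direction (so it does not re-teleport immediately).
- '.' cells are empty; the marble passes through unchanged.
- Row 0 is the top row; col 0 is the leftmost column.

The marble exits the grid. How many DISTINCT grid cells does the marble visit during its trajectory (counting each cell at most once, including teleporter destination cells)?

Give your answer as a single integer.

Answer: 7

Derivation:
Step 1: enter (0,2), '.' pass, move down to (1,2)
Step 2: enter (1,2), '.' pass, move down to (2,2)
Step 3: enter (2,2), '.' pass, move down to (3,2)
Step 4: enter (3,2), '.' pass, move down to (4,2)
Step 5: enter (4,2), '/' deflects down->left, move left to (4,1)
Step 6: enter (4,1), '.' pass, move left to (4,0)
Step 7: enter (4,0), '.' pass, move left to (4,-1)
Step 8: at (4,-1) — EXIT via left edge, pos 4
Distinct cells visited: 7 (path length 7)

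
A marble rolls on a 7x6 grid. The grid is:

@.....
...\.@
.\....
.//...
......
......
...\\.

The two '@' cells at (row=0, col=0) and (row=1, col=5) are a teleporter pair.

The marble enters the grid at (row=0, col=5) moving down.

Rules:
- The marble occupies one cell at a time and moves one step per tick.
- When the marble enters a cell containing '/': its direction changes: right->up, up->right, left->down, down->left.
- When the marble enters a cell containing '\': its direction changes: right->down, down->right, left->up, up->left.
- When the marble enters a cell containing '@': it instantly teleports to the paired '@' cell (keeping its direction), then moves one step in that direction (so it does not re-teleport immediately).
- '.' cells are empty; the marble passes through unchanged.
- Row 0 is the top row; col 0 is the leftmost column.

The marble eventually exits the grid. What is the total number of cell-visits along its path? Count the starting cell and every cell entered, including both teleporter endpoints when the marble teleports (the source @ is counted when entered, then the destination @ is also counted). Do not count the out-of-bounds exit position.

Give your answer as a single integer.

Answer: 9

Derivation:
Step 1: enter (0,5), '.' pass, move down to (1,5)
Step 2: enter (1,5), '@' teleport (1,5)->(0,0), also enter (0,0), move down to (1,0)
Step 3: enter (1,0), '.' pass, move down to (2,0)
Step 4: enter (2,0), '.' pass, move down to (3,0)
Step 5: enter (3,0), '.' pass, move down to (4,0)
Step 6: enter (4,0), '.' pass, move down to (5,0)
Step 7: enter (5,0), '.' pass, move down to (6,0)
Step 8: enter (6,0), '.' pass, move down to (7,0)
Step 9: at (7,0) — EXIT via bottom edge, pos 0
Path length (cell visits): 9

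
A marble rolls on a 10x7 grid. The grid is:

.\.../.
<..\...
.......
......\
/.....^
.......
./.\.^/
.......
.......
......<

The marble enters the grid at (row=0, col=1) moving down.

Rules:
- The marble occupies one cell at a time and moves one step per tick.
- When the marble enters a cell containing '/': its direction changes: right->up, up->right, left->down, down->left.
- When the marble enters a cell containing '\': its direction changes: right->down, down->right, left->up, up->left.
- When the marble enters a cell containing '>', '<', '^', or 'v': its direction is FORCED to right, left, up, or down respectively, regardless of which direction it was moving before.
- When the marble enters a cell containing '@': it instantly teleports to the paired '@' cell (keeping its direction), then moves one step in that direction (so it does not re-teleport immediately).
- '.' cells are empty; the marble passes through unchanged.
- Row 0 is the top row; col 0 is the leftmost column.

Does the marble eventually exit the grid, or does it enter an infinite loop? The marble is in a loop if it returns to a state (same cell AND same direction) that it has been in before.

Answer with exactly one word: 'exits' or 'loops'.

Answer: exits

Derivation:
Step 1: enter (0,1), '\' deflects down->right, move right to (0,2)
Step 2: enter (0,2), '.' pass, move right to (0,3)
Step 3: enter (0,3), '.' pass, move right to (0,4)
Step 4: enter (0,4), '.' pass, move right to (0,5)
Step 5: enter (0,5), '/' deflects right->up, move up to (-1,5)
Step 6: at (-1,5) — EXIT via top edge, pos 5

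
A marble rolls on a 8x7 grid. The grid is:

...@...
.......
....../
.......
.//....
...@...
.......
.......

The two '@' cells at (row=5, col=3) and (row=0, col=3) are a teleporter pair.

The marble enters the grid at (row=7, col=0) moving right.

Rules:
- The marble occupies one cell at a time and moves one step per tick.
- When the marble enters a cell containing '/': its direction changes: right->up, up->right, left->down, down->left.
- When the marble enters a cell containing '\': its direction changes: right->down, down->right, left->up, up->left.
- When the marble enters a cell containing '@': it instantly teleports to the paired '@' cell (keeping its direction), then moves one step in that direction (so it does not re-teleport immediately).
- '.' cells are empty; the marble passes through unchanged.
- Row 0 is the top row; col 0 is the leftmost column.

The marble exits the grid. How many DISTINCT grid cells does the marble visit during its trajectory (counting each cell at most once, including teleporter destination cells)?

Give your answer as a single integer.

Answer: 7

Derivation:
Step 1: enter (7,0), '.' pass, move right to (7,1)
Step 2: enter (7,1), '.' pass, move right to (7,2)
Step 3: enter (7,2), '.' pass, move right to (7,3)
Step 4: enter (7,3), '.' pass, move right to (7,4)
Step 5: enter (7,4), '.' pass, move right to (7,5)
Step 6: enter (7,5), '.' pass, move right to (7,6)
Step 7: enter (7,6), '.' pass, move right to (7,7)
Step 8: at (7,7) — EXIT via right edge, pos 7
Distinct cells visited: 7 (path length 7)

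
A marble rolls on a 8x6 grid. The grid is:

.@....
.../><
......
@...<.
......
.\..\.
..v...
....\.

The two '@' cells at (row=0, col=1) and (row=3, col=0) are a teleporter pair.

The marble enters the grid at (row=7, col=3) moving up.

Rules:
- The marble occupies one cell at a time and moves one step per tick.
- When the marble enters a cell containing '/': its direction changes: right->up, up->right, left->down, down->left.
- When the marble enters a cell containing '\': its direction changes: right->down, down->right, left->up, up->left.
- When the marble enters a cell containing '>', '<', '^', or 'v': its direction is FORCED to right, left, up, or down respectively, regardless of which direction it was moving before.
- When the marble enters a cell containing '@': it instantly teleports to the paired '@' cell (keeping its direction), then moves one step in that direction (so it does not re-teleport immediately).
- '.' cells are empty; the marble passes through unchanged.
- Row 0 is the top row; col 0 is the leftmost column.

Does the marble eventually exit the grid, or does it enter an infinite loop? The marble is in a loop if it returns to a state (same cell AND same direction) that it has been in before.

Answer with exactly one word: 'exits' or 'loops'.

Answer: loops

Derivation:
Step 1: enter (7,3), '.' pass, move up to (6,3)
Step 2: enter (6,3), '.' pass, move up to (5,3)
Step 3: enter (5,3), '.' pass, move up to (4,3)
Step 4: enter (4,3), '.' pass, move up to (3,3)
Step 5: enter (3,3), '.' pass, move up to (2,3)
Step 6: enter (2,3), '.' pass, move up to (1,3)
Step 7: enter (1,3), '/' deflects up->right, move right to (1,4)
Step 8: enter (1,4), '>' forces right->right, move right to (1,5)
Step 9: enter (1,5), '<' forces right->left, move left to (1,4)
Step 10: enter (1,4), '>' forces left->right, move right to (1,5)
Step 11: at (1,5) dir=right — LOOP DETECTED (seen before)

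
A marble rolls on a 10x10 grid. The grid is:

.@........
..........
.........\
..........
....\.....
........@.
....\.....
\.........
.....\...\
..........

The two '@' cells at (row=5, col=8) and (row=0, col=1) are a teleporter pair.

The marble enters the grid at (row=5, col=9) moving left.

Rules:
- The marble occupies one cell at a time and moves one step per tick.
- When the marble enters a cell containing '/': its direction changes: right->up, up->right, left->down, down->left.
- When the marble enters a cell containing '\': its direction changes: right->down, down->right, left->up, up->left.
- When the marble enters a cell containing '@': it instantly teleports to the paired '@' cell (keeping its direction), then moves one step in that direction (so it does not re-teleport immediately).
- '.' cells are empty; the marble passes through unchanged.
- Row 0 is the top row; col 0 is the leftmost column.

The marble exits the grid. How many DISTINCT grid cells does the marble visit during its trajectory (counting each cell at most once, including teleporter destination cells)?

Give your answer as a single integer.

Step 1: enter (5,9), '.' pass, move left to (5,8)
Step 2: enter (5,8), '@' teleport (5,8)->(0,1), also enter (0,1), move left to (0,0)
Step 3: enter (0,0), '.' pass, move left to (0,-1)
Step 4: at (0,-1) — EXIT via left edge, pos 0
Distinct cells visited: 4 (path length 4)

Answer: 4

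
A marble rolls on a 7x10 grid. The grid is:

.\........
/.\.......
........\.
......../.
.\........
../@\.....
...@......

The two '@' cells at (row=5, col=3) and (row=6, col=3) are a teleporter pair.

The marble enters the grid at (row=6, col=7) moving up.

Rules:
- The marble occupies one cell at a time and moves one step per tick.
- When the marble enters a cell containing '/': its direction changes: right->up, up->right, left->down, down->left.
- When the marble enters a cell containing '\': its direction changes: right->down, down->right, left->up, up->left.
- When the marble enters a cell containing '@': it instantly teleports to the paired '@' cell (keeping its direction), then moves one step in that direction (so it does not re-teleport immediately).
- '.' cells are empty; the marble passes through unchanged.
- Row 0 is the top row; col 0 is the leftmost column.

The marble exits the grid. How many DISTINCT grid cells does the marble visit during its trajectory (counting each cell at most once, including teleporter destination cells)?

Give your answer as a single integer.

Step 1: enter (6,7), '.' pass, move up to (5,7)
Step 2: enter (5,7), '.' pass, move up to (4,7)
Step 3: enter (4,7), '.' pass, move up to (3,7)
Step 4: enter (3,7), '.' pass, move up to (2,7)
Step 5: enter (2,7), '.' pass, move up to (1,7)
Step 6: enter (1,7), '.' pass, move up to (0,7)
Step 7: enter (0,7), '.' pass, move up to (-1,7)
Step 8: at (-1,7) — EXIT via top edge, pos 7
Distinct cells visited: 7 (path length 7)

Answer: 7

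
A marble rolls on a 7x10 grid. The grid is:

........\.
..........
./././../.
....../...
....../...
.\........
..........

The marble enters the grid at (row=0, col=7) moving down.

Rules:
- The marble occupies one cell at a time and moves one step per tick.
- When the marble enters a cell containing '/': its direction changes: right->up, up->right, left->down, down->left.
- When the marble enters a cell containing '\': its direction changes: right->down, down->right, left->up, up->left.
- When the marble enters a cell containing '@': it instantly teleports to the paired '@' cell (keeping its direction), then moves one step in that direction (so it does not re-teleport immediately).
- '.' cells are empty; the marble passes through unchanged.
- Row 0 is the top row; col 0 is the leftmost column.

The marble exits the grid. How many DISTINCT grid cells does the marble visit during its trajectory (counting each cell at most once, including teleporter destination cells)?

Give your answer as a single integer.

Step 1: enter (0,7), '.' pass, move down to (1,7)
Step 2: enter (1,7), '.' pass, move down to (2,7)
Step 3: enter (2,7), '.' pass, move down to (3,7)
Step 4: enter (3,7), '.' pass, move down to (4,7)
Step 5: enter (4,7), '.' pass, move down to (5,7)
Step 6: enter (5,7), '.' pass, move down to (6,7)
Step 7: enter (6,7), '.' pass, move down to (7,7)
Step 8: at (7,7) — EXIT via bottom edge, pos 7
Distinct cells visited: 7 (path length 7)

Answer: 7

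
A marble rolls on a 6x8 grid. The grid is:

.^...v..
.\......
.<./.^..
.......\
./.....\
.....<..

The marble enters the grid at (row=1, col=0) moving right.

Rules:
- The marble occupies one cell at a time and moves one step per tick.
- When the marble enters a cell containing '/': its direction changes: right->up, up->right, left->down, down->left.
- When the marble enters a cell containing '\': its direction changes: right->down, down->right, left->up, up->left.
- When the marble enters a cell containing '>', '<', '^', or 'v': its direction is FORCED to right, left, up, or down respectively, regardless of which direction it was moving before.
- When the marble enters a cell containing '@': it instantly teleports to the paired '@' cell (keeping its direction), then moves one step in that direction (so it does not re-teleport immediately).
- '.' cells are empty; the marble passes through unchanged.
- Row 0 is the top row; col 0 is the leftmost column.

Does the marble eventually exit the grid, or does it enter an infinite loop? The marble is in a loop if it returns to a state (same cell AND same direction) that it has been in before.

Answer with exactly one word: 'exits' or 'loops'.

Step 1: enter (1,0), '.' pass, move right to (1,1)
Step 2: enter (1,1), '\' deflects right->down, move down to (2,1)
Step 3: enter (2,1), '<' forces down->left, move left to (2,0)
Step 4: enter (2,0), '.' pass, move left to (2,-1)
Step 5: at (2,-1) — EXIT via left edge, pos 2

Answer: exits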